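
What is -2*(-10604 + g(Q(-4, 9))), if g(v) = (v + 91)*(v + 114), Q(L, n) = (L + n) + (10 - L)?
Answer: -8052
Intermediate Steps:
Q(L, n) = 10 + n
g(v) = (91 + v)*(114 + v)
-2*(-10604 + g(Q(-4, 9))) = -2*(-10604 + (10374 + (10 + 9)**2 + 205*(10 + 9))) = -2*(-10604 + (10374 + 19**2 + 205*19)) = -2*(-10604 + (10374 + 361 + 3895)) = -2*(-10604 + 14630) = -2*4026 = -8052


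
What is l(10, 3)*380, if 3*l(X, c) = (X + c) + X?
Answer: 8740/3 ≈ 2913.3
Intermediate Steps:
l(X, c) = c/3 + 2*X/3 (l(X, c) = ((X + c) + X)/3 = (c + 2*X)/3 = c/3 + 2*X/3)
l(10, 3)*380 = ((⅓)*3 + (⅔)*10)*380 = (1 + 20/3)*380 = (23/3)*380 = 8740/3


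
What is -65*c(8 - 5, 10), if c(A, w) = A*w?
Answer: -1950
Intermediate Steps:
-65*c(8 - 5, 10) = -65*(8 - 5)*10 = -195*10 = -65*30 = -1950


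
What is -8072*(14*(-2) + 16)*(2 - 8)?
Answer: -581184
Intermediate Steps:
-8072*(14*(-2) + 16)*(2 - 8) = -8072*(-28 + 16)*(-6) = -(-96864)*(-6) = -8072*72 = -581184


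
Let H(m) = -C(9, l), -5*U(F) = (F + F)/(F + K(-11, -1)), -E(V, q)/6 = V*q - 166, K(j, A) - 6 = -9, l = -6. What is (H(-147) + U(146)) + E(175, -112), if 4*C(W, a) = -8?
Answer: 84797278/715 ≈ 1.1860e+5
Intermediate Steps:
K(j, A) = -3 (K(j, A) = 6 - 9 = -3)
C(W, a) = -2 (C(W, a) = (¼)*(-8) = -2)
E(V, q) = 996 - 6*V*q (E(V, q) = -6*(V*q - 166) = -6*(-166 + V*q) = 996 - 6*V*q)
U(F) = -2*F/(5*(-3 + F)) (U(F) = -(F + F)/(5*(F - 3)) = -2*F/(5*(-3 + F)))
H(m) = 2 (H(m) = -1*(-2) = 2)
(H(-147) + U(146)) + E(175, -112) = (2 - 2*146/(-15 + 5*146)) + (996 - 6*175*(-112)) = (2 - 2*146/(-15 + 730)) + (996 + 117600) = (2 - 2*146/715) + 118596 = (2 - 2*146*1/715) + 118596 = (2 - 292/715) + 118596 = 1138/715 + 118596 = 84797278/715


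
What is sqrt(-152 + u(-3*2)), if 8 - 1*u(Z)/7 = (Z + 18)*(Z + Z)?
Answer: 4*sqrt(57) ≈ 30.199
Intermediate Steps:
u(Z) = 56 - 14*Z*(18 + Z) (u(Z) = 56 - 7*(Z + 18)*(Z + Z) = 56 - 7*(18 + Z)*2*Z = 56 - 14*Z*(18 + Z))
sqrt(-152 + u(-3*2)) = sqrt(-152 + (56 - (-756)*2 - 14*(-3*2)**2)) = sqrt(-152 + (56 - 252*(-6) - 14*(-6)**2)) = sqrt(-152 + (56 + 1512 - 14*36)) = sqrt(-152 + (56 + 1512 - 504)) = sqrt(-152 + 1064) = sqrt(912) = 4*sqrt(57)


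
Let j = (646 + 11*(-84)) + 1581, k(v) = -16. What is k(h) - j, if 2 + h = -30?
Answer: -1319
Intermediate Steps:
h = -32 (h = -2 - 30 = -32)
j = 1303 (j = (646 - 924) + 1581 = -278 + 1581 = 1303)
k(h) - j = -16 - 1*1303 = -16 - 1303 = -1319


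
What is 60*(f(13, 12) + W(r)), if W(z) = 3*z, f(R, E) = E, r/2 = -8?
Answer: -2160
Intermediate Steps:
r = -16 (r = 2*(-8) = -16)
60*(f(13, 12) + W(r)) = 60*(12 + 3*(-16)) = 60*(12 - 48) = 60*(-36) = -2160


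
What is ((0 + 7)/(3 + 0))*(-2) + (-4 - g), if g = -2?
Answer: -20/3 ≈ -6.6667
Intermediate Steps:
((0 + 7)/(3 + 0))*(-2) + (-4 - g) = ((0 + 7)/(3 + 0))*(-2) + (-4 - 1*(-2)) = (7/3)*(-2) + (-4 + 2) = (7*(1/3))*(-2) - 2 = (7/3)*(-2) - 2 = -14/3 - 2 = -20/3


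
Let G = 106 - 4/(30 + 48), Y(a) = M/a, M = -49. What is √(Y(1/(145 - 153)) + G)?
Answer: 2*√189345/39 ≈ 22.315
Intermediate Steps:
Y(a) = -49/a
G = 4132/39 (G = 106 - 4/78 = 106 - 4*1/78 = 106 - 2/39 = 4132/39 ≈ 105.95)
√(Y(1/(145 - 153)) + G) = √(-49/(1/(145 - 153)) + 4132/39) = √(-49/(1/(-8)) + 4132/39) = √(-49/(-⅛) + 4132/39) = √(-49*(-8) + 4132/39) = √(392 + 4132/39) = √(19420/39) = 2*√189345/39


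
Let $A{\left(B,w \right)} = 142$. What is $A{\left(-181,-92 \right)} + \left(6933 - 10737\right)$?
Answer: $-3662$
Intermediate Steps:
$A{\left(-181,-92 \right)} + \left(6933 - 10737\right) = 142 + \left(6933 - 10737\right) = 142 - 3804 = -3662$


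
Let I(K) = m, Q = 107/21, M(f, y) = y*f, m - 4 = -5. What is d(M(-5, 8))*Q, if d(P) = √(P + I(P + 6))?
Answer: 107*I*√41/21 ≈ 32.625*I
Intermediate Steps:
m = -1 (m = 4 - 5 = -1)
M(f, y) = f*y
Q = 107/21 (Q = 107*(1/21) = 107/21 ≈ 5.0952)
I(K) = -1
d(P) = √(-1 + P) (d(P) = √(P - 1) = √(-1 + P))
d(M(-5, 8))*Q = √(-1 - 5*8)*(107/21) = √(-1 - 40)*(107/21) = √(-41)*(107/21) = (I*√41)*(107/21) = 107*I*√41/21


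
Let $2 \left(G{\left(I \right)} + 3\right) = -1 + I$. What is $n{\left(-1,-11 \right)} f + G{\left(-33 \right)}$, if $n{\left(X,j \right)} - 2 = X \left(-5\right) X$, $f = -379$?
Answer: $1117$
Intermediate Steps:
$n{\left(X,j \right)} = 2 - 5 X^{2}$ ($n{\left(X,j \right)} = 2 + X \left(-5\right) X = 2 + - 5 X X = 2 - 5 X^{2}$)
$G{\left(I \right)} = - \frac{7}{2} + \frac{I}{2}$ ($G{\left(I \right)} = -3 + \frac{-1 + I}{2} = -3 + \left(- \frac{1}{2} + \frac{I}{2}\right) = - \frac{7}{2} + \frac{I}{2}$)
$n{\left(-1,-11 \right)} f + G{\left(-33 \right)} = \left(2 - 5 \left(-1\right)^{2}\right) \left(-379\right) + \left(- \frac{7}{2} + \frac{1}{2} \left(-33\right)\right) = \left(2 - 5\right) \left(-379\right) - 20 = \left(-3\right) \left(-379\right) - 20 = 1137 - 20 = 1117$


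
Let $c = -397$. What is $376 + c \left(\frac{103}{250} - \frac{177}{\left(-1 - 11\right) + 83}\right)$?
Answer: $\frac{21337989}{17750} \approx 1202.1$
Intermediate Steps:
$376 + c \left(\frac{103}{250} - \frac{177}{\left(-1 - 11\right) + 83}\right) = 376 - 397 \left(\frac{103}{250} - \frac{177}{\left(-1 - 11\right) + 83}\right) = 376 - 397 \left(103 \cdot \frac{1}{250} - \frac{177}{-12 + 83}\right) = 376 - 397 \left(\frac{103}{250} - \frac{177}{71}\right) = 376 - - \frac{14663989}{17750} = 376 + \frac{14663989}{17750} = \frac{21337989}{17750}$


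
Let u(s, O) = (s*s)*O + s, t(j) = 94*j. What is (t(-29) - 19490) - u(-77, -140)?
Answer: 807921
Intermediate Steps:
u(s, O) = s + O*s² (u(s, O) = s²*O + s = O*s² + s = s + O*s²)
(t(-29) - 19490) - u(-77, -140) = (94*(-29) - 19490) - (-77)*(1 - 140*(-77)) = (-2726 - 19490) - (-77)*(1 + 10780) = -22216 - (-77)*10781 = -22216 - 1*(-830137) = -22216 + 830137 = 807921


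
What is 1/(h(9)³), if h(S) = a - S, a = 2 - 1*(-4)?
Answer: -1/27 ≈ -0.037037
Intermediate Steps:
a = 6 (a = 2 + 4 = 6)
h(S) = 6 - S
1/(h(9)³) = 1/((6 - 1*9)³) = 1/((6 - 9)³) = 1/((-3)³) = 1/(-27) = -1/27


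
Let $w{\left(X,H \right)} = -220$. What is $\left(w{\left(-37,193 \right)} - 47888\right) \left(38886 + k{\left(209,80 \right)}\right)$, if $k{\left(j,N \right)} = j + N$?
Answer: $-1884630900$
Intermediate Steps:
$k{\left(j,N \right)} = N + j$
$\left(w{\left(-37,193 \right)} - 47888\right) \left(38886 + k{\left(209,80 \right)}\right) = \left(-220 - 47888\right) \left(38886 + \left(80 + 209\right)\right) = - 48108 \left(38886 + 289\right) = \left(-48108\right) 39175 = -1884630900$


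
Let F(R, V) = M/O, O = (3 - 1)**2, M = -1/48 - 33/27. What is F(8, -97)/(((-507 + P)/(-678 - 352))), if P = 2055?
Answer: 92185/445824 ≈ 0.20677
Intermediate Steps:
M = -179/144 (M = -1*1/48 - 33*1/27 = -1/48 - 11/9 = -179/144 ≈ -1.2431)
O = 4 (O = 2**2 = 4)
F(R, V) = -179/576 (F(R, V) = -179/144/4 = -179/144*1/4 = -179/576)
F(8, -97)/(((-507 + P)/(-678 - 352))) = -179*(-678 - 352)/(-507 + 2055)/576 = -179/(576*(1548/(-1030))) = -179/(576*(1548*(-1/1030))) = -179/(576*(-774/515)) = -179/576*(-515/774) = 92185/445824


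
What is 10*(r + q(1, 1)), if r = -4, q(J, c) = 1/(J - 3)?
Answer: -45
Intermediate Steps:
q(J, c) = 1/(-3 + J)
10*(r + q(1, 1)) = 10*(-4 + 1/(-3 + 1)) = 10*(-4 + 1/(-2)) = 10*(-4 - ½) = 10*(-9/2) = -45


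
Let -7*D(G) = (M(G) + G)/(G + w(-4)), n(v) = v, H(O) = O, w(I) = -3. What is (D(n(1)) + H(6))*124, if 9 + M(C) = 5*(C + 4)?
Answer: 6262/7 ≈ 894.57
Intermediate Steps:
M(C) = 11 + 5*C (M(C) = -9 + 5*(C + 4) = -9 + 5*(4 + C) = -9 + (20 + 5*C) = 11 + 5*C)
D(G) = -(11 + 6*G)/(7*(-3 + G)) (D(G) = -((11 + 5*G) + G)/(7*(G - 3)) = -(11 + 6*G)/(7*(-3 + G)))
(D(n(1)) + H(6))*124 = ((-11 - 6*1)/(7*(-3 + 1)) + 6)*124 = ((1/7)*(-11 - 6)/(-2) + 6)*124 = ((1/7)*(-1/2)*(-17) + 6)*124 = (17/14 + 6)*124 = (101/14)*124 = 6262/7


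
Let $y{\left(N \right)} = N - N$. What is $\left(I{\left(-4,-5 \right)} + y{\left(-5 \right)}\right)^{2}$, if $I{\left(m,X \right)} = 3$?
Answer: $9$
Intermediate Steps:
$y{\left(N \right)} = 0$
$\left(I{\left(-4,-5 \right)} + y{\left(-5 \right)}\right)^{2} = \left(3 + 0\right)^{2} = 3^{2} = 9$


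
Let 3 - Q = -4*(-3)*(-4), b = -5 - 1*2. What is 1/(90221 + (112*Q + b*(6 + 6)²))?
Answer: 1/94925 ≈ 1.0535e-5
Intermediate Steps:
b = -7 (b = -5 - 2 = -7)
Q = 51 (Q = 3 - (-4*(-3))*(-4) = 3 - 12*(-4) = 3 - 1*(-48) = 3 + 48 = 51)
1/(90221 + (112*Q + b*(6 + 6)²)) = 1/(90221 + (112*51 - 7*(6 + 6)²)) = 1/(90221 + (5712 - 7*12²)) = 1/(90221 + (5712 - 7*144)) = 1/(90221 + (5712 - 1008)) = 1/(90221 + 4704) = 1/94925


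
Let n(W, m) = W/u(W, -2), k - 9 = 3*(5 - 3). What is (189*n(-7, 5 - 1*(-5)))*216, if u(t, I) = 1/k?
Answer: -4286520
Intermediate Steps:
k = 15 (k = 9 + 3*(5 - 3) = 9 + 3*2 = 9 + 6 = 15)
u(t, I) = 1/15
n(W, m) = 15*W (n(W, m) = W/(1/15) = W*15 = 15*W)
(189*n(-7, 5 - 1*(-5)))*216 = (189*(15*(-7)))*216 = (189*(-105))*216 = -19845*216 = -4286520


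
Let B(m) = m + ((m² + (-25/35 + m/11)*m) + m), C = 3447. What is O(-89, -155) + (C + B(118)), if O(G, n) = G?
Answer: 1439864/77 ≈ 18700.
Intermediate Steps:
B(m) = m² + 2*m + m*(-5/7 + m/11) (B(m) = m + ((m² + (-25*1/35 + m*(1/11))*m) + m) = m + ((m² + (-5/7 + m/11)*m) + m) = m + ((m² + m*(-5/7 + m/11)) + m) = m + (m + m² + m*(-5/7 + m/11)) = m² + 2*m + m*(-5/7 + m/11))
O(-89, -155) + (C + B(118)) = -89 + (3447 + (3/77)*118*(33 + 28*118)) = -89 + (3447 + (3/77)*118*(33 + 3304)) = -89 + (3447 + (3/77)*118*3337) = -89 + (3447 + 1181298/77) = -89 + 1446717/77 = 1439864/77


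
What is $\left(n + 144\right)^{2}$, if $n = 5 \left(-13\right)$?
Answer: $6241$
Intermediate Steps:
$n = -65$
$\left(n + 144\right)^{2} = \left(-65 + 144\right)^{2} = 79^{2} = 6241$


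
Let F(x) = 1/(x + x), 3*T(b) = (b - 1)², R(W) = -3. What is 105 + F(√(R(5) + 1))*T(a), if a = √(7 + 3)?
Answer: 105 - I*√2*(1 - √10)²/12 ≈ 105.0 - 0.55101*I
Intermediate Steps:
a = √10 ≈ 3.1623
T(b) = (-1 + b)²/3 (T(b) = (b - 1)²/3 = (-1 + b)²/3)
F(x) = 1/(2*x)
105 + F(√(R(5) + 1))*T(a) = 105 + (1/(2*(√(-3 + 1))))*((-1 + √10)²/3) = 105 + (1/(2*(√(-2))))*((-1 + √10)²/3) = 105 + (1/(2*((I*√2))))*((-1 + √10)²/3) = 105 + ((-I*√2/2)/2)*((-1 + √10)²/3) = 105 + (-I*√2/4)*((-1 + √10)²/3) = 105 - I*√2*(-1 + √10)²/12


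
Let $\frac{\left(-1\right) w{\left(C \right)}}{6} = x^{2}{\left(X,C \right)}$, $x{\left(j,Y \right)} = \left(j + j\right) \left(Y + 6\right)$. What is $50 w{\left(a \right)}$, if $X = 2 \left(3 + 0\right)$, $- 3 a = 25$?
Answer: $-235200$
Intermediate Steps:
$a = - \frac{25}{3}$ ($a = \left(- \frac{1}{3}\right) 25 = - \frac{25}{3} \approx -8.3333$)
$X = 6$ ($X = 2 \cdot 3 = 6$)
$x{\left(j,Y \right)} = 2 j \left(6 + Y\right)$
$w{\left(C \right)} = - 6 \left(72 + 12 C\right)^{2}$ ($w{\left(C \right)} = - 6 \left(2 \cdot 6 \left(6 + C\right)\right)^{2} = - 6 \left(72 + 12 C\right)^{2}$)
$50 w{\left(a \right)} = 50 \left(- 864 \left(6 - \frac{25}{3}\right)^{2}\right) = 50 \left(- 864 \left(- \frac{7}{3}\right)^{2}\right) = 50 \left(\left(-864\right) \frac{49}{9}\right) = 50 \left(-4704\right) = -235200$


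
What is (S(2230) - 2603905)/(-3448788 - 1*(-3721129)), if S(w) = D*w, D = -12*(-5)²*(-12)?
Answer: 5424095/272341 ≈ 19.917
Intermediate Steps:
D = 3600 (D = -12*25*(-12) = -300*(-12) = 3600)
S(w) = 3600*w
(S(2230) - 2603905)/(-3448788 - 1*(-3721129)) = (3600*2230 - 2603905)/(-3448788 - 1*(-3721129)) = (8028000 - 2603905)/(-3448788 + 3721129) = 5424095/272341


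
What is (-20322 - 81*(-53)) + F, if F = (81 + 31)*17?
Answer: -14125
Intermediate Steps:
F = 1904 (F = 112*17 = 1904)
(-20322 - 81*(-53)) + F = (-20322 - 81*(-53)) + 1904 = (-20322 + 4293) + 1904 = -16029 + 1904 = -14125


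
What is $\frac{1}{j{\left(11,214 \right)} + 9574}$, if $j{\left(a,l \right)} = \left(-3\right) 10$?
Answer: $\frac{1}{9544} \approx 0.00010478$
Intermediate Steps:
$j{\left(a,l \right)} = -30$
$\frac{1}{j{\left(11,214 \right)} + 9574} = \frac{1}{-30 + 9574} = \frac{1}{9544}$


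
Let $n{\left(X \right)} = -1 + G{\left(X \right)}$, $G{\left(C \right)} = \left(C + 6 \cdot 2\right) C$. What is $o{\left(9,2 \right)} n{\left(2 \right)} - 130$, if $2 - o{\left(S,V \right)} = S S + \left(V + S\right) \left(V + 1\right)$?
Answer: $-3154$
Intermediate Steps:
$G{\left(C \right)} = C \left(12 + C\right)$ ($G{\left(C \right)} = \left(C + 12\right) C = \left(12 + C\right) C = C \left(12 + C\right)$)
$n{\left(X \right)} = -1 + X \left(12 + X\right)$
$o{\left(S,V \right)} = 2 - S^{2} - \left(1 + V\right) \left(S + V\right)$ ($o{\left(S,V \right)} = 2 - \left(S S + \left(V + S\right) \left(V + 1\right)\right) = 2 - \left(S^{2} + \left(S + V\right) \left(1 + V\right)\right) = 2 - \left(S^{2} + \left(1 + V\right) \left(S + V\right)\right) = 2 - S^{2} - \left(1 + V\right) \left(S + V\right)$)
$o{\left(9,2 \right)} n{\left(2 \right)} - 130 = \left(2 - 9 - 2 - 9^{2} - 2^{2} - 9 \cdot 2\right) \left(-1 + 2 \left(12 + 2\right)\right) - 130 = \left(2 - 9 - 2 - 81 - 4 - 18\right) \left(-1 + 2 \cdot 14\right) - 130 = \left(2 - 9 - 2 - 81 - 4 - 18\right) \left(-1 + 28\right) - 130 = \left(-112\right) 27 - 130 = -3024 - 130 = -3154$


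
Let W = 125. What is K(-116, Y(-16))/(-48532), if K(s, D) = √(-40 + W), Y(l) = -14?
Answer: -√85/48532 ≈ -0.00018997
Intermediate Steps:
K(s, D) = √85 (K(s, D) = √(-40 + 125) = √85)
K(-116, Y(-16))/(-48532) = √85/(-48532) = √85*(-1/48532) = -√85/48532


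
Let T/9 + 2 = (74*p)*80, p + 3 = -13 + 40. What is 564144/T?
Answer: 94024/213117 ≈ 0.44118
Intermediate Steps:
p = 24 (p = -3 + (-13 + 40) = -3 + 27 = 24)
T = 1278702 (T = -18 + 9*((74*24)*80) = -18 + 9*(1776*80) = -18 + 9*142080 = -18 + 1278720 = 1278702)
564144/T = 564144/1278702 = 564144*(1/1278702) = 94024/213117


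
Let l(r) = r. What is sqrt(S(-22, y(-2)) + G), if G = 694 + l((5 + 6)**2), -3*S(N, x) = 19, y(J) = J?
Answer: sqrt(7278)/3 ≈ 28.437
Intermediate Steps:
S(N, x) = -19/3 (S(N, x) = -1/3*19 = -19/3)
G = 815 (G = 694 + (5 + 6)**2 = 694 + 11**2 = 694 + 121 = 815)
sqrt(S(-22, y(-2)) + G) = sqrt(-19/3 + 815) = sqrt(2426/3) = sqrt(7278)/3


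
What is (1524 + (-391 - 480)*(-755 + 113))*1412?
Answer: 791716872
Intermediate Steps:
(1524 + (-391 - 480)*(-755 + 113))*1412 = (1524 - 871*(-642))*1412 = (1524 + 559182)*1412 = 560706*1412 = 791716872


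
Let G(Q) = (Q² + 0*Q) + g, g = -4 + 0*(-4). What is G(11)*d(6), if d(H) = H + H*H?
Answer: 4914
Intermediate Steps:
d(H) = H + H²
g = -4 (g = -4 + 0 = -4)
G(Q) = -4 + Q² (G(Q) = (Q² + 0*Q) - 4 = (Q² + 0) - 4 = Q² - 4 = -4 + Q²)
G(11)*d(6) = (-4 + 11²)*(6*(1 + 6)) = (-4 + 121)*(6*7) = 117*42 = 4914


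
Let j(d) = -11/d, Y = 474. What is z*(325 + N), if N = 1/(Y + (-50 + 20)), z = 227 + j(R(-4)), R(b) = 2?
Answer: 63925343/888 ≈ 71988.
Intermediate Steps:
z = 443/2 (z = 227 - 11/2 = 443/2 ≈ 221.50)
N = 1/444 (N = 1/(474 + (-50 + 20)) = 1/(474 - 30) = 1/444 ≈ 0.0022523)
z*(325 + N) = 443*(325 + 1/444)/2 = (443/2)*(144301/444) = 63925343/888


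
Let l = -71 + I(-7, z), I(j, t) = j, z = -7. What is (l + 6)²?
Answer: 5184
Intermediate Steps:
l = -78 (l = -71 - 7 = -78)
(l + 6)² = (-78 + 6)² = (-72)² = 5184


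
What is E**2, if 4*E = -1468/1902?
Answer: 134689/3617604 ≈ 0.037232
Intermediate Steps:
E = -367/1902 (E = (-1468/1902)/4 = (-1468*1/1902)/4 = (1/4)*(-734/951) = -367/1902 ≈ -0.19295)
E**2 = (-367/1902)**2 = 134689/3617604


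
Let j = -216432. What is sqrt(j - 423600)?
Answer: 4*I*sqrt(40002) ≈ 800.02*I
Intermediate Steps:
sqrt(j - 423600) = sqrt(-216432 - 423600) = sqrt(-640032) = 4*I*sqrt(40002)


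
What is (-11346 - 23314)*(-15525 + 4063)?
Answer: 397272920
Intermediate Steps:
(-11346 - 23314)*(-15525 + 4063) = -34660*(-11462) = 397272920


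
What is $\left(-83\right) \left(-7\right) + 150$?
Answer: $731$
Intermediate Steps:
$\left(-83\right) \left(-7\right) + 150 = 581 + 150 = 731$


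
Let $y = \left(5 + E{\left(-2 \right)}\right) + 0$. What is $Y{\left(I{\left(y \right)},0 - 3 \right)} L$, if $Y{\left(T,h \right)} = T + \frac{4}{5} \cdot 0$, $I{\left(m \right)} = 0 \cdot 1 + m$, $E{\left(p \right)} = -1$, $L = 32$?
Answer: $128$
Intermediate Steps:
$y = 4$ ($y = \left(5 - 1\right) + 0 = 4 + 0 = 4$)
$I{\left(m \right)} = m$ ($I{\left(m \right)} = 0 + m = m$)
$Y{\left(T,h \right)} = T$ ($Y{\left(T,h \right)} = T + 4 \cdot \frac{1}{5} \cdot 0 = T + \frac{4}{5} \cdot 0 = T + 0 = T$)
$Y{\left(I{\left(y \right)},0 - 3 \right)} L = 4 \cdot 32 = 128$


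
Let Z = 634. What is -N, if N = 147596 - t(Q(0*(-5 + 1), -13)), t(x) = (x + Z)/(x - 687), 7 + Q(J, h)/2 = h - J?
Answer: -107302886/727 ≈ -1.4760e+5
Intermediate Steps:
Q(J, h) = -14 - 2*J + 2*h (Q(J, h) = -14 + 2*(h - J) = -14 + (-2*J + 2*h) = -14 - 2*J + 2*h)
t(x) = (634 + x)/(-687 + x) (t(x) = (x + 634)/(x - 687) = (634 + x)/(-687 + x))
N = 107302886/727 (N = 147596 - (634 + (-14 - 0*(-5 + 1) + 2*(-13)))/(-687 + (-14 - 0*(-5 + 1) + 2*(-13))) = 147596 - (634 + (-14 - 0*(-4) - 26))/(-687 + (-14 - 0*(-4) - 26)) = 147596 - (634 + (-14 - 2*0 - 26))/(-687 + (-14 - 2*0 - 26)) = 147596 - (634 + (-14 + 0 - 26))/(-687 + (-14 + 0 - 26)) = 147596 - (634 - 40)/(-687 - 40) = 147596 - 594/(-727) = 147596 - (-1)*594/727 = 147596 - 1*(-594/727) = 147596 + 594/727 = 107302886/727 ≈ 1.4760e+5)
-N = -1*107302886/727 = -107302886/727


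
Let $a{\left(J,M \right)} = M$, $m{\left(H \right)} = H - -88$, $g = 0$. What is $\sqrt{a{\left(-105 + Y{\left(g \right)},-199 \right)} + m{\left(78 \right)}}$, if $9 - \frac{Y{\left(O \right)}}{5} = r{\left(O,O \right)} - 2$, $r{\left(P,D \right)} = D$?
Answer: $i \sqrt{33} \approx 5.7446 i$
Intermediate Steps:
$Y{\left(O \right)} = 55 - 5 O$ ($Y{\left(O \right)} = 45 - 5 \left(O - 2\right) = 45 - 5 \left(-2 + O\right) = 45 - \left(-10 + 5 O\right) = 55 - 5 O$)
$m{\left(H \right)} = 88 + H$ ($m{\left(H \right)} = H + 88 = 88 + H$)
$\sqrt{a{\left(-105 + Y{\left(g \right)},-199 \right)} + m{\left(78 \right)}} = \sqrt{-199 + \left(88 + 78\right)} = \sqrt{-199 + 166} = \sqrt{-33} = i \sqrt{33}$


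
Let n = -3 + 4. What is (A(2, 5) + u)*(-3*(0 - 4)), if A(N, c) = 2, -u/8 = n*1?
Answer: -72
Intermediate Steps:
n = 1
u = -8 ≈ -8.0000
(A(2, 5) + u)*(-3*(0 - 4)) = (2 - 8)*(-3*(0 - 4)) = -(-18)*(-4) = -6*12 = -72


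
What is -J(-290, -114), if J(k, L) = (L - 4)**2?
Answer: -13924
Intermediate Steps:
J(k, L) = (-4 + L)**2
-J(-290, -114) = -(-4 - 114)**2 = -1*(-118)**2 = -1*13924 = -13924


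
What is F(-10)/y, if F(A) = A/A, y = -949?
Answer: -1/949 ≈ -0.0010537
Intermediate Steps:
F(A) = 1
F(-10)/y = 1/(-949) = 1*(-1/949) = -1/949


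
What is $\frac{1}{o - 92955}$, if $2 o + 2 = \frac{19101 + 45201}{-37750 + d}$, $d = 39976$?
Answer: $- \frac{106}{9851805} \approx -1.0759 \cdot 10^{-5}$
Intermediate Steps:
$o = \frac{1425}{106}$ ($o = -1 + \frac{\left(19101 + 45201\right) \frac{1}{-37750 + 39976}}{2} = -1 + \frac{64302 \cdot \frac{1}{2226}}{2} = -1 + \frac{1}{2} \cdot \frac{1531}{53} = -1 + \frac{1531}{106} = \frac{1425}{106} \approx 13.443$)
$\frac{1}{o - 92955} = \frac{1}{\frac{1425}{106} - 92955} = \frac{1}{- \frac{9851805}{106}} = - \frac{106}{9851805}$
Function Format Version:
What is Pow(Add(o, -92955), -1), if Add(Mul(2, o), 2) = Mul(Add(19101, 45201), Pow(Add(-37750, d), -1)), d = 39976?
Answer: Rational(-106, 9851805) ≈ -1.0759e-5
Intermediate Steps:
o = Rational(1425, 106) (o = Add(-1, Mul(Rational(1, 2), Mul(Add(19101, 45201), Pow(Add(-37750, 39976), -1)))) = Add(-1, Mul(Rational(1, 2), Mul(64302, Pow(2226, -1)))) = Add(-1, Mul(Rational(1, 2), Mul(64302, Rational(1, 2226)))) = Add(-1, Mul(Rational(1, 2), Rational(1531, 53))) = Add(-1, Rational(1531, 106)) = Rational(1425, 106) ≈ 13.443)
Pow(Add(o, -92955), -1) = Pow(Add(Rational(1425, 106), -92955), -1) = Pow(Rational(-9851805, 106), -1) = Rational(-106, 9851805)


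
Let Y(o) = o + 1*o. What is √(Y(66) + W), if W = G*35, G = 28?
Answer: 2*√278 ≈ 33.347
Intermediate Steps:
W = 980 (W = 28*35 = 980)
Y(o) = 2*o (Y(o) = o + o = 2*o)
√(Y(66) + W) = √(2*66 + 980) = √(132 + 980) = √1112 = 2*√278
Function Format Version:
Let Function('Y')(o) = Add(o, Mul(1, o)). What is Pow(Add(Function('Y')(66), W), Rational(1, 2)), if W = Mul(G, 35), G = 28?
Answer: Mul(2, Pow(278, Rational(1, 2))) ≈ 33.347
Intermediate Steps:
W = 980 (W = Mul(28, 35) = 980)
Function('Y')(o) = Mul(2, o) (Function('Y')(o) = Add(o, o) = Mul(2, o))
Pow(Add(Function('Y')(66), W), Rational(1, 2)) = Pow(Add(Mul(2, 66), 980), Rational(1, 2)) = Pow(Add(132, 980), Rational(1, 2)) = Pow(1112, Rational(1, 2)) = Mul(2, Pow(278, Rational(1, 2)))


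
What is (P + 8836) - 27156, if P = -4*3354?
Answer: -31736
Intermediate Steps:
P = -13416
(P + 8836) - 27156 = (-13416 + 8836) - 27156 = -4580 - 27156 = -31736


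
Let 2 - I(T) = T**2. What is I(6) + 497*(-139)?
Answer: -69117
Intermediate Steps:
I(T) = 2 - T**2
I(6) + 497*(-139) = (2 - 1*6**2) + 497*(-139) = (2 - 1*36) - 69083 = (2 - 36) - 69083 = -34 - 69083 = -69117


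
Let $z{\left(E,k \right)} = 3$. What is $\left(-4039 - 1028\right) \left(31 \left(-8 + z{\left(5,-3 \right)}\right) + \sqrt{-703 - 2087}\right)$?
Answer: $785385 - 15201 i \sqrt{310} \approx 7.8539 \cdot 10^{5} - 2.6764 \cdot 10^{5} i$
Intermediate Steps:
$\left(-4039 - 1028\right) \left(31 \left(-8 + z{\left(5,-3 \right)}\right) + \sqrt{-703 - 2087}\right) = \left(-4039 - 1028\right) \left(31 \left(-8 + 3\right) + \sqrt{-703 - 2087}\right) = - 5067 \left(31 \left(-5\right) + \sqrt{-2790}\right) = - 5067 \left(-155 + 3 i \sqrt{310}\right) = 785385 - 15201 i \sqrt{310}$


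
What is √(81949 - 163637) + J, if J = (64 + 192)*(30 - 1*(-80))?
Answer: 28160 + 2*I*√20422 ≈ 28160.0 + 285.81*I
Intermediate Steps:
J = 28160 (J = 256*(30 + 80) = 256*110 = 28160)
√(81949 - 163637) + J = √(81949 - 163637) + 28160 = √(-81688) + 28160 = 2*I*√20422 + 28160 = 28160 + 2*I*√20422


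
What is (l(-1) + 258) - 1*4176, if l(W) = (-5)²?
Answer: -3893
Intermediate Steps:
l(W) = 25
(l(-1) + 258) - 1*4176 = (25 + 258) - 1*4176 = 283 - 4176 = -3893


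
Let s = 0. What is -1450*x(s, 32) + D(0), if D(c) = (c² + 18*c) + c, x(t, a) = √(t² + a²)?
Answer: -46400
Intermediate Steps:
x(t, a) = √(a² + t²)
D(c) = c² + 19*c
-1450*x(s, 32) + D(0) = -1450*√(32² + 0²) + 0*(19 + 0) = -1450*√(1024 + 0) + 0*19 = -1450*√1024 + 0 = -1450*32 + 0 = -46400 + 0 = -46400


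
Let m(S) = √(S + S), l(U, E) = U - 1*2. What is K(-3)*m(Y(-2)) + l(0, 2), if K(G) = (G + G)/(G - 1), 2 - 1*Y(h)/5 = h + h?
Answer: -2 + 3*√15 ≈ 9.6190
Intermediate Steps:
l(U, E) = -2 + U (l(U, E) = U - 2 = -2 + U)
Y(h) = 10 - 10*h (Y(h) = 10 - 5*(h + h) = 10 - 10*h)
K(G) = 2*G/(-1 + G) (K(G) = (2*G)/(-1 + G) = 2*G/(-1 + G))
m(S) = √2*√S (m(S) = √(2*S) = √2*√S)
K(-3)*m(Y(-2)) + l(0, 2) = (2*(-3)/(-1 - 3))*(√2*√(10 - 10*(-2))) + (-2 + 0) = (2*(-3)/(-4))*(√2*√(10 + 20)) - 2 = (2*(-3)*(-¼))*(√2*√30) - 2 = 3*(2*√15)/2 - 2 = 3*√15 - 2 = -2 + 3*√15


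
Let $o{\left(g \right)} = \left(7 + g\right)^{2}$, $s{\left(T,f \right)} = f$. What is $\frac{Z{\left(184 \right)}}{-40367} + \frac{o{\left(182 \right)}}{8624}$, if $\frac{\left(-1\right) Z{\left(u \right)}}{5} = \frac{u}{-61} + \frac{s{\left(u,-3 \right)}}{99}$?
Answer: $\frac{5384749729}{1300140336} \approx 4.1417$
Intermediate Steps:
$Z{\left(u \right)} = \frac{5}{33} + \frac{5 u}{61}$ ($Z{\left(u \right)} = - 5 \left(\frac{u}{-61} - \frac{3}{99}\right) = - 5 \left(u \left(- \frac{1}{61}\right) - \frac{1}{33}\right) = - 5 \left(- \frac{u}{61} - \frac{1}{33}\right) = - 5 \left(- \frac{1}{33} - \frac{u}{61}\right) = \frac{5}{33} + \frac{5 u}{61}$)
$\frac{Z{\left(184 \right)}}{-40367} + \frac{o{\left(182 \right)}}{8624} = \frac{\frac{5}{33} + \frac{5}{61} \cdot 184}{-40367} + \frac{\left(7 + 182\right)^{2}}{8624} = \left(\frac{5}{33} + \frac{920}{61}\right) \left(- \frac{1}{40367}\right) + 189^{2} \cdot \frac{1}{8624} = \frac{30665}{2013} \left(- \frac{1}{40367}\right) + 35721 \cdot \frac{1}{8624} = - \frac{30665}{81258771} + \frac{729}{176} = \frac{5384749729}{1300140336}$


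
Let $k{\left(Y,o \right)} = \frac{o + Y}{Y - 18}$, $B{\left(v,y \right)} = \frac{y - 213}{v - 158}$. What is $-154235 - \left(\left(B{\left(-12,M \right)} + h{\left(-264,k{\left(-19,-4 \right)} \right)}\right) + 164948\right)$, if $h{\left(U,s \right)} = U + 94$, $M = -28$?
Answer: $- \frac{54232451}{170} \approx -3.1901 \cdot 10^{5}$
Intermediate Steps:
$B{\left(v,y \right)} = \frac{-213 + y}{-158 + v}$
$k{\left(Y,o \right)} = \frac{Y + o}{-18 + Y}$
$h{\left(U,s \right)} = 94 + U$
$-154235 - \left(\left(B{\left(-12,M \right)} + h{\left(-264,k{\left(-19,-4 \right)} \right)}\right) + 164948\right) = -154235 - \left(\left(\frac{-213 - 28}{-158 - 12} + \left(94 - 264\right)\right) + 164948\right) = -154235 - \left(\left(\frac{1}{-170} \left(-241\right) - 170\right) + 164948\right) = -154235 - \left(\left(\left(- \frac{1}{170}\right) \left(-241\right) - 170\right) + 164948\right) = -154235 - \left(\left(\frac{241}{170} - 170\right) + 164948\right) = -154235 - \left(- \frac{28659}{170} + 164948\right) = -154235 - \frac{28012501}{170} = - \frac{54232451}{170}$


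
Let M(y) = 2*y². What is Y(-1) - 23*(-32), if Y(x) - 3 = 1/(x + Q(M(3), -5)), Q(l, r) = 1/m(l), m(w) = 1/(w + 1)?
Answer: 13303/18 ≈ 739.06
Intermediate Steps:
m(w) = 1/(1 + w)
Q(l, r) = 1 + l (Q(l, r) = 1/(1/(1 + l)) = 1 + l)
Y(x) = 3 + 1/(19 + x) (Y(x) = 3 + 1/(x + (1 + 2*3²)) = 3 + 1/(x + (1 + 2*9)) = 3 + 1/(x + (1 + 18)) = 3 + 1/(x + 19) = 3 + 1/(19 + x))
Y(-1) - 23*(-32) = (58 + 3*(-1))/(19 - 1) - 23*(-32) = (58 - 3)/18 + 736 = (1/18)*55 + 736 = 55/18 + 736 = 13303/18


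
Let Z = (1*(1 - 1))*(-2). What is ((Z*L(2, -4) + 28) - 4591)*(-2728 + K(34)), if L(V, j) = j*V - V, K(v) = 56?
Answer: 12192336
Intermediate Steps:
L(V, j) = -V + V*j (L(V, j) = V*j - V = -V + V*j)
Z = 0 (Z = (1*0)*(-2) = 0*(-2) = 0)
((Z*L(2, -4) + 28) - 4591)*(-2728 + K(34)) = ((0*(2*(-1 - 4)) + 28) - 4591)*(-2728 + 56) = ((0*(2*(-5)) + 28) - 4591)*(-2672) = ((0*(-10) + 28) - 4591)*(-2672) = ((0 + 28) - 4591)*(-2672) = (28 - 4591)*(-2672) = -4563*(-2672) = 12192336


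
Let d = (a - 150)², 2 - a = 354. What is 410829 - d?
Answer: 158825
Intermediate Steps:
a = -352 (a = 2 - 1*354 = 2 - 354 = -352)
d = 252004 (d = (-352 - 150)² = (-502)² = 252004)
410829 - d = 410829 - 1*252004 = 410829 - 252004 = 158825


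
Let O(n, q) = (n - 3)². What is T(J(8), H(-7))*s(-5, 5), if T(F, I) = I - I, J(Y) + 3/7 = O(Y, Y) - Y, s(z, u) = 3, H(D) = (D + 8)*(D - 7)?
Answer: 0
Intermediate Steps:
O(n, q) = (-3 + n)²
H(D) = (-7 + D)*(8 + D) (H(D) = (8 + D)*(-7 + D) = (-7 + D)*(8 + D))
J(Y) = -3/7 + (-3 + Y)² - Y (J(Y) = -3/7 + ((-3 + Y)² - Y) = -3/7 + (-3 + Y)² - Y)
T(F, I) = 0
T(J(8), H(-7))*s(-5, 5) = 0*3 = 0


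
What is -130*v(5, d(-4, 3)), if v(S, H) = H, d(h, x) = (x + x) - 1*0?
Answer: -780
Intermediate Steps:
d(h, x) = 2*x (d(h, x) = 2*x + 0 = 2*x)
-130*v(5, d(-4, 3)) = -260*3 = -130*6 = -780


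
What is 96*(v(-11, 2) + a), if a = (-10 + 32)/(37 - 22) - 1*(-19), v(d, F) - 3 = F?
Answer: 12224/5 ≈ 2444.8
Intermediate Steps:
v(d, F) = 3 + F
a = 307/15 (a = 22/15 + 19 = 307/15 ≈ 20.467)
96*(v(-11, 2) + a) = 96*((3 + 2) + 307/15) = 96*(5 + 307/15) = 96*(382/15) = 12224/5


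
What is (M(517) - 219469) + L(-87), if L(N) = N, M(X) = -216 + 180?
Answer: -219592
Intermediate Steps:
M(X) = -36
(M(517) - 219469) + L(-87) = (-36 - 219469) - 87 = -219505 - 87 = -219592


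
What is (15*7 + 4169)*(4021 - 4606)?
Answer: -2500290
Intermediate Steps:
(15*7 + 4169)*(4021 - 4606) = (105 + 4169)*(-585) = 4274*(-585) = -2500290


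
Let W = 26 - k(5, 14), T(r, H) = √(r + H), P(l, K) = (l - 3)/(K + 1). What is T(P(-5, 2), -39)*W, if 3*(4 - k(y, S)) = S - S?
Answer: 110*I*√15/3 ≈ 142.01*I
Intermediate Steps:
P(l, K) = (-3 + l)/(1 + K)
k(y, S) = 4 (k(y, S) = 4 - (S - S)/3 = 4 - ⅓*0 = 4 + 0 = 4)
T(r, H) = √(H + r)
W = 22 (W = 26 - 1*4 = 26 - 4 = 22)
T(P(-5, 2), -39)*W = √(-39 + (-3 - 5)/(1 + 2))*22 = √(-39 - 8/3)*22 = √(-125/3)*22 = (5*I*√15/3)*22 = 110*I*√15/3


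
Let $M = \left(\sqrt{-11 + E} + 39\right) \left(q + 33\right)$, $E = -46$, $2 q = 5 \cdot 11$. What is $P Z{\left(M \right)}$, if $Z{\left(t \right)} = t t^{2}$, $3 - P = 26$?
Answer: $- \frac{1072635896475}{4} - \frac{91800519459 i \sqrt{57}}{4} \approx -2.6816 \cdot 10^{11} - 1.7327 \cdot 10^{11} i$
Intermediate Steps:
$P = -23$ ($P = 3 - 26 = -23$)
$q = \frac{55}{2}$ ($q = \frac{5 \cdot 11}{2} = \frac{1}{2} \cdot 55 = \frac{55}{2} \approx 27.5$)
$M = \frac{4719}{2} + \frac{121 i \sqrt{57}}{2}$ ($M = \left(\sqrt{-11 - 46} + 39\right) \left(\frac{55}{2} + 33\right) = \left(\sqrt{-57} + 39\right) \frac{121}{2} = \left(i \sqrt{57} + 39\right) \frac{121}{2} = \left(39 + i \sqrt{57}\right) \frac{121}{2} = \frac{4719}{2} + \frac{121 i \sqrt{57}}{2} \approx 2359.5 + 456.77 i$)
$Z{\left(t \right)} = t^{3}$
$P Z{\left(M \right)} = - 23 \left(\frac{4719}{2} + \frac{121 i \sqrt{57}}{2}\right)^{3}$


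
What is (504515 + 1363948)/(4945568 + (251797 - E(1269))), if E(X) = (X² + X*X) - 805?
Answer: 1868463/1977448 ≈ 0.94489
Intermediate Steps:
E(X) = -805 + 2*X² (E(X) = (X² + X²) - 805 = 2*X² - 805 = -805 + 2*X²)
(504515 + 1363948)/(4945568 + (251797 - E(1269))) = (504515 + 1363948)/(4945568 + (251797 - (-805 + 2*1269²))) = 1868463/(4945568 + (251797 - (-805 + 2*1610361))) = 1868463/(4945568 + (251797 - (-805 + 3220722))) = 1868463/(4945568 + (251797 - 1*3219917)) = 1868463/(4945568 + (251797 - 3219917)) = 1868463/(4945568 - 2968120) = 1868463/1977448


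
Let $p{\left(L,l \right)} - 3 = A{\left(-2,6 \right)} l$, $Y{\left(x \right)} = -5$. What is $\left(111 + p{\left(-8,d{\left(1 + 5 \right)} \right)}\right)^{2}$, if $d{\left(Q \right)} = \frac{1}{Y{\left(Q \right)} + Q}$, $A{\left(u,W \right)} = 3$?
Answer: $13689$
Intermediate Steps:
$d{\left(Q \right)} = \frac{1}{-5 + Q}$
$p{\left(L,l \right)} = 3 + 3 l$
$\left(111 + p{\left(-8,d{\left(1 + 5 \right)} \right)}\right)^{2} = \left(111 + \left(3 + \frac{3}{-5 + \left(1 + 5\right)}\right)\right)^{2} = \left(111 + \left(3 + \frac{3}{-5 + 6}\right)\right)^{2} = \left(111 + \left(3 + \frac{3}{1}\right)\right)^{2} = \left(111 + \left(3 + 3 \cdot 1\right)\right)^{2} = \left(111 + \left(3 + 3\right)\right)^{2} = \left(111 + 6\right)^{2} = 117^{2} = 13689$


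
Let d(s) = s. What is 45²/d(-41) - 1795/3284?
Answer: -6723695/134644 ≈ -49.937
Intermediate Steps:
45²/d(-41) - 1795/3284 = 45²/(-41) - 1795/3284 = 2025*(-1/41) - 1795*1/3284 = -2025/41 - 1795/3284 = -6723695/134644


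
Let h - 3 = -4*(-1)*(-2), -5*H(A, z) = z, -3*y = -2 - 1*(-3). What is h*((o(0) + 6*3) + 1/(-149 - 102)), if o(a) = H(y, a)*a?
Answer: -22585/251 ≈ -89.980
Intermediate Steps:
y = -1/3 (y = -(-2 - 1*(-3))/3 = -(-2 + 3)/3 = -1/3*1 = -1/3 ≈ -0.33333)
H(A, z) = -z/5
o(a) = -a**2/5 (o(a) = (-a/5)*a = -a**2/5)
h = -5 (h = 3 - 4*(-1)*(-2) = 3 + 4*(-2) = 3 - 8 = -5)
h*((o(0) + 6*3) + 1/(-149 - 102)) = -5*((-1/5*0**2 + 6*3) + 1/(-149 - 102)) = -5*((-1/5*0 + 18) + 1/(-251)) = -5*((0 + 18) - 1/251) = -5*(18 - 1/251) = -5*4517/251 = -22585/251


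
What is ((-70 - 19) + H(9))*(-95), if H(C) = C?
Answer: 7600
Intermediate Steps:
((-70 - 19) + H(9))*(-95) = ((-70 - 19) + 9)*(-95) = (-89 + 9)*(-95) = -80*(-95) = 7600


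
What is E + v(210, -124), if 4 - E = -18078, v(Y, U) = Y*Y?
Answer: 62182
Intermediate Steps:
v(Y, U) = Y²
E = 18082 (E = 4 - 1*(-18078) = 4 + 18078 = 18082)
E + v(210, -124) = 18082 + 210² = 18082 + 44100 = 62182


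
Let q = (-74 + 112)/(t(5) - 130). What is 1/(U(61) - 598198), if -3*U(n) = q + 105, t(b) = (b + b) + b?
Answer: -345/206390347 ≈ -1.6716e-6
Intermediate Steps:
t(b) = 3*b (t(b) = 2*b + b = 3*b)
q = -38/115 (q = (-74 + 112)/(3*5 - 130) = 38/(15 - 130) = 38/(-115) = 38*(-1/115) = -38/115 ≈ -0.33043)
U(n) = -12037/345 (U(n) = -(-38/115 + 105)/3 = -⅓*12037/115 = -12037/345)
1/(U(61) - 598198) = 1/(-12037/345 - 598198) = 1/(-206390347/345) = -345/206390347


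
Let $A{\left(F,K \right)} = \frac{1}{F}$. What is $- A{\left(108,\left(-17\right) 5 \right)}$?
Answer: $- \frac{1}{108} \approx -0.0092593$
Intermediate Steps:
$- A{\left(108,\left(-17\right) 5 \right)} = - \frac{1}{108}$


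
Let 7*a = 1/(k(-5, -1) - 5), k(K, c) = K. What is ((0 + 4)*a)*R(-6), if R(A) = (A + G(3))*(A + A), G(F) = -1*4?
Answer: -48/7 ≈ -6.8571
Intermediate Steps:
G(F) = -4
R(A) = 2*A*(-4 + A) (R(A) = (A - 4)*(A + A) = (-4 + A)*(2*A) = 2*A*(-4 + A))
a = -1/70 (a = 1/(7*(-5 - 5)) = (⅐)/(-10) = (⅐)*(-⅒) = -1/70 ≈ -0.014286)
((0 + 4)*a)*R(-6) = ((0 + 4)*(-1/70))*(2*(-6)*(-4 - 6)) = (4*(-1/70))*(2*(-6)*(-10)) = -2/35*120 = -48/7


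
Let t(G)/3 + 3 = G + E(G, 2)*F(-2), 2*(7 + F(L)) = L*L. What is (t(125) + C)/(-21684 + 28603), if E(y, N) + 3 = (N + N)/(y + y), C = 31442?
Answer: 796319/172975 ≈ 4.6037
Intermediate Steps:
F(L) = -7 + L**2/2 (F(L) = -7 + (L*L)/2 = -7 + L**2/2)
E(y, N) = -3 + N/y (E(y, N) = -3 + (N + N)/(y + y) = -3 + (2*N)/((2*y)) = -3 + (2*N)*(1/(2*y)) = -3 + N/y)
t(G) = 36 - 30/G + 3*G (t(G) = -9 + 3*(G + (-3 + 2/G)*(-7 + (1/2)*(-2)**2)) = -9 + 3*(G + (-3 + 2/G)*(-7 + (1/2)*4)) = -9 + 3*(G + (-3 + 2/G)*(-7 + 2)) = -9 + 3*(G + (-3 + 2/G)*(-5)) = -9 + 3*(G + (15 - 10/G)) = -9 + 3*(15 + G - 10/G) = -9 + (45 - 30/G + 3*G) = 36 - 30/G + 3*G)
(t(125) + C)/(-21684 + 28603) = ((36 - 30/125 + 3*125) + 31442)/(-21684 + 28603) = ((36 - 30*1/125 + 375) + 31442)/6919 = ((36 - 6/25 + 375) + 31442)*(1/6919) = (10269/25 + 31442)*(1/6919) = (796319/25)*(1/6919) = 796319/172975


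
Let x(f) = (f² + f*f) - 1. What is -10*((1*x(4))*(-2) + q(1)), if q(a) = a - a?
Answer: 620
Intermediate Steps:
q(a) = 0
x(f) = -1 + 2*f² (x(f) = (f² + f²) - 1 = 2*f² - 1 = -1 + 2*f²)
-10*((1*x(4))*(-2) + q(1)) = -10*((1*(-1 + 2*4²))*(-2) + 0) = -10*((1*(-1 + 2*16))*(-2) + 0) = -10*((1*(-1 + 32))*(-2) + 0) = -10*((1*31)*(-2) + 0) = -10*(31*(-2) + 0) = -10*(-62 + 0) = -10*(-62) = 620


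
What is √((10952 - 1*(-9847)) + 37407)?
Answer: √58206 ≈ 241.26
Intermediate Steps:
√((10952 - 1*(-9847)) + 37407) = √((10952 + 9847) + 37407) = √(20799 + 37407) = √58206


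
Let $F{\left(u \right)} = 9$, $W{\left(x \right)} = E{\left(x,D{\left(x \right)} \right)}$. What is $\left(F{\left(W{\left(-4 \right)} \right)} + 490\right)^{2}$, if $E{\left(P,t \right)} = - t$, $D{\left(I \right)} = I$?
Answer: $249001$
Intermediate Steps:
$W{\left(x \right)} = - x$
$\left(F{\left(W{\left(-4 \right)} \right)} + 490\right)^{2} = \left(9 + 490\right)^{2} = 499^{2} = 249001$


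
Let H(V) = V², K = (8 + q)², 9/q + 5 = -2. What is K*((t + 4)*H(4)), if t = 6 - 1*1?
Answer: 318096/49 ≈ 6491.8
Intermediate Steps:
q = -9/7 (q = 9/(-5 - 2) = 9/(-7) = 9*(-⅐) = -9/7 ≈ -1.2857)
K = 2209/49 (K = (8 - 9/7)² = (47/7)² = 2209/49 ≈ 45.082)
t = 5 (t = 6 - 1 = 5)
K*((t + 4)*H(4)) = 2209*((5 + 4)*4²)/49 = 2209*(9*16)/49 = (2209/49)*144 = 318096/49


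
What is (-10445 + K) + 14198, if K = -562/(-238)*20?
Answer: 452227/119 ≈ 3800.2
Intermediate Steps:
K = 5620/119 (K = -562*(-1/238)*20 = (281/119)*20 = 5620/119 ≈ 47.227)
(-10445 + K) + 14198 = (-10445 + 5620/119) + 14198 = -1237335/119 + 14198 = 452227/119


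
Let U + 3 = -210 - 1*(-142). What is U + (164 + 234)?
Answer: 327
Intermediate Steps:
U = -71 (U = -3 + (-210 - 1*(-142)) = -3 + (-210 + 142) = -3 - 68 = -71)
U + (164 + 234) = -71 + (164 + 234) = -71 + 398 = 327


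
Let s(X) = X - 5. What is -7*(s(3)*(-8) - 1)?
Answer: -105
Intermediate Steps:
s(X) = -5 + X
-7*(s(3)*(-8) - 1) = -7*((-5 + 3)*(-8) - 1) = -7*(-2*(-8) - 1) = -7*(16 - 1) = -7*15 = -105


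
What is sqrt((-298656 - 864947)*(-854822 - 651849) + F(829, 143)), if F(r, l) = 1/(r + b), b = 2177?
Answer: sqrt(1760186575863034786)/1002 ≈ 1.3241e+6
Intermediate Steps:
F(r, l) = 1/(2177 + r) (F(r, l) = 1/(r + 2177) = 1/(2177 + r))
sqrt((-298656 - 864947)*(-854822 - 651849) + F(829, 143)) = sqrt((-298656 - 864947)*(-854822 - 651849) + 1/(2177 + 829)) = sqrt(-1163603*(-1506671) + 1/3006) = sqrt(1753166895613 + 1/3006) = sqrt(5270019688212679/3006) = sqrt(1760186575863034786)/1002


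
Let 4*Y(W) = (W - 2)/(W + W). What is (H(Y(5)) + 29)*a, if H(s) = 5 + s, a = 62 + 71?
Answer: 181279/40 ≈ 4532.0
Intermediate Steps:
Y(W) = (-2 + W)/(8*W) (Y(W) = ((W - 2)/(W + W))/4 = ((-2 + W)/((2*W)))/4 = ((-2 + W)*(1/(2*W)))/4 = ((-2 + W)/(2*W))/4 = (-2 + W)/(8*W))
a = 133
(H(Y(5)) + 29)*a = ((5 + (⅛)*(-2 + 5)/5) + 29)*133 = ((5 + (⅛)*(⅕)*3) + 29)*133 = ((5 + 3/40) + 29)*133 = (203/40 + 29)*133 = (1363/40)*133 = 181279/40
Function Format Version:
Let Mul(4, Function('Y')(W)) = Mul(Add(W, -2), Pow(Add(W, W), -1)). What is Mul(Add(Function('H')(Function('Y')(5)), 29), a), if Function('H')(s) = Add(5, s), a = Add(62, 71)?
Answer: Rational(181279, 40) ≈ 4532.0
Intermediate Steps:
Function('Y')(W) = Mul(Rational(1, 8), Pow(W, -1), Add(-2, W)) (Function('Y')(W) = Mul(Rational(1, 4), Mul(Add(W, -2), Pow(Add(W, W), -1))) = Mul(Rational(1, 4), Mul(Add(-2, W), Pow(Mul(2, W), -1))) = Mul(Rational(1, 4), Mul(Add(-2, W), Mul(Rational(1, 2), Pow(W, -1)))) = Mul(Rational(1, 4), Mul(Rational(1, 2), Pow(W, -1), Add(-2, W))) = Mul(Rational(1, 8), Pow(W, -1), Add(-2, W)))
a = 133
Mul(Add(Function('H')(Function('Y')(5)), 29), a) = Mul(Add(Add(5, Mul(Rational(1, 8), Pow(5, -1), Add(-2, 5))), 29), 133) = Mul(Add(Add(5, Mul(Rational(1, 8), Rational(1, 5), 3)), 29), 133) = Mul(Add(Add(5, Rational(3, 40)), 29), 133) = Mul(Add(Rational(203, 40), 29), 133) = Mul(Rational(1363, 40), 133) = Rational(181279, 40)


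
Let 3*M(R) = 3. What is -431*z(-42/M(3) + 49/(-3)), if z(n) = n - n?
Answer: 0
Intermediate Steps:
M(R) = 1 (M(R) = (⅓)*3 = 1)
z(n) = 0
-431*z(-42/M(3) + 49/(-3)) = -431*0 = 0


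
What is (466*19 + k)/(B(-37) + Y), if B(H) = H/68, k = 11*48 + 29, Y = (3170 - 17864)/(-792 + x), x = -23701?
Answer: 15674246364/92951 ≈ 1.6863e+5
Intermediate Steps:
Y = 14694/24493 (Y = (3170 - 17864)/(-792 - 23701) = -14694/(-24493) = -14694*(-1/24493) = 14694/24493 ≈ 0.59993)
k = 557 (k = 528 + 29 = 557)
B(H) = H/68 (B(H) = H*(1/68) = H/68)
(466*19 + k)/(B(-37) + Y) = (466*19 + 557)/((1/68)*(-37) + 14694/24493) = (8854 + 557)/(-37/68 + 14694/24493) = 9411/(92951/1665524) = 9411*(1665524/92951) = 15674246364/92951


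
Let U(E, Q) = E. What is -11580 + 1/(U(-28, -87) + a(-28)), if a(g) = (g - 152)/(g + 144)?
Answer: -9924089/857 ≈ -11580.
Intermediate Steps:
a(g) = (-152 + g)/(144 + g)
-11580 + 1/(U(-28, -87) + a(-28)) = -11580 + 1/(-28 + (-152 - 28)/(144 - 28)) = -11580 + 1/(-28 - 180/116) = -11580 + 1/(-28 + (1/116)*(-180)) = -11580 + 1/(-28 - 45/29) = -11580 + 1/(-857/29) = -11580 - 29/857 = -9924089/857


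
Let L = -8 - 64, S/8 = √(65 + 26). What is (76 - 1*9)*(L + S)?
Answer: -4824 + 536*√91 ≈ 289.11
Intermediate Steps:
S = 8*√91 (S = 8*√(65 + 26) = 8*√91 ≈ 76.315)
L = -72
(76 - 1*9)*(L + S) = (76 - 1*9)*(-72 + 8*√91) = (76 - 9)*(-72 + 8*√91) = 67*(-72 + 8*√91) = -4824 + 536*√91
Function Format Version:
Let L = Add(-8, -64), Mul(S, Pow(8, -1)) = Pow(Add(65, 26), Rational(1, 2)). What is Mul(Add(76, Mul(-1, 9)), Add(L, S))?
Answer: Add(-4824, Mul(536, Pow(91, Rational(1, 2)))) ≈ 289.11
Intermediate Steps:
S = Mul(8, Pow(91, Rational(1, 2))) (S = Mul(8, Pow(Add(65, 26), Rational(1, 2))) = Mul(8, Pow(91, Rational(1, 2))) ≈ 76.315)
L = -72
Mul(Add(76, Mul(-1, 9)), Add(L, S)) = Mul(Add(76, Mul(-1, 9)), Add(-72, Mul(8, Pow(91, Rational(1, 2))))) = Mul(Add(76, -9), Add(-72, Mul(8, Pow(91, Rational(1, 2))))) = Mul(67, Add(-72, Mul(8, Pow(91, Rational(1, 2))))) = Add(-4824, Mul(536, Pow(91, Rational(1, 2))))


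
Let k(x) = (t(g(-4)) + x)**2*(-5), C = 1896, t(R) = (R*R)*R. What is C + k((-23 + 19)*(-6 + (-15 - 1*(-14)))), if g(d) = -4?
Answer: -4584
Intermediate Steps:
t(R) = R**3 (t(R) = R**2*R = R**3)
k(x) = -5*(-64 + x)**2 (k(x) = ((-4)**3 + x)**2*(-5) = (-64 + x)**2*(-5) = -5*(-64 + x)**2)
C + k((-23 + 19)*(-6 + (-15 - 1*(-14)))) = 1896 - 5*(-64 + (-23 + 19)*(-6 + (-15 - 1*(-14))))**2 = 1896 - 5*(-64 - 4*(-6 + (-15 + 14)))**2 = 1896 - 5*(-64 - 4*(-6 - 1))**2 = 1896 - 5*(-64 - 4*(-7))**2 = 1896 - 5*(-64 + 28)**2 = 1896 - 5*(-36)**2 = 1896 - 5*1296 = 1896 - 6480 = -4584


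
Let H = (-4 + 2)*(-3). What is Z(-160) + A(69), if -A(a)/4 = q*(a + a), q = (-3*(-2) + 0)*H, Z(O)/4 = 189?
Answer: -19116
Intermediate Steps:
H = 6 (H = -2*(-3) = 6)
Z(O) = 756 (Z(O) = 4*189 = 756)
q = 36 (q = (-3*(-2) + 0)*6 = (6 + 0)*6 = 6*6 = 36)
A(a) = -288*a (A(a) = -144*(a + a) = -144*2*a = -288*a)
Z(-160) + A(69) = 756 - 288*69 = 756 - 19872 = -19116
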